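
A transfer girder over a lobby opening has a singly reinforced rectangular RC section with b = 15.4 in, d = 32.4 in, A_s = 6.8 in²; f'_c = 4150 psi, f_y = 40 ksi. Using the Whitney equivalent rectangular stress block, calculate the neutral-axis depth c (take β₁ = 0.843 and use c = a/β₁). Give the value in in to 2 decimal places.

T = A_s f_y = 6.8 × 40 = 272 kips.
a = T/(0.85 f'_c b) = 272/(0.85 × 4.15 × 15.4) = 5.0070 in.
With β₁ = 0.843, c = a/β₁ = 5.0070/0.843 = 5.94 in.

c ≈ 5.94 in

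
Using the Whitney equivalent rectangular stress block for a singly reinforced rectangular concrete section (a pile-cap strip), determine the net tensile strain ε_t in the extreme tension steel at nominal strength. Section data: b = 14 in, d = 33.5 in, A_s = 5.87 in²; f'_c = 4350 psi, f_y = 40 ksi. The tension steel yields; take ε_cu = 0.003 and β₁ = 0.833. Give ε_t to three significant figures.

a = A_s f_y/(0.85 f'_c b) = 4.536 in.
β₁ = 0.833, so c = a/β₁ = 4.536/0.833 = 5.445 in.
From the linear strain diagram with ε_cu = 0.003: ε_t = 0.003 (d − c)/c = 0.003 × (33.5 − 5.445)/5.445 = 0.0155.
Since ε_t ≥ 0.005, the section is tension-controlled.

ε_t ≈ 0.0155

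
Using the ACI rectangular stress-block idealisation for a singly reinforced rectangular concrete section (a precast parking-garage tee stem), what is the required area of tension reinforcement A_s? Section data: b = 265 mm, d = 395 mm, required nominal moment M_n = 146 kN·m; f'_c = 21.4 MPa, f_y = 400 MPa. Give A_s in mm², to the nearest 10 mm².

With M_n = 0.85 f'_c a b (d − a/2), solve the quadratic for a:
a = d − √(d² − 2M_n/(0.85 f'_c b)) = 395 − √(395² − 2 × 146×10⁶/(0.85 × 21.4 × 265)) = 86.05 mm.
A_s = 0.85 f'_c a b / f_y = 0.85 × 21.4 × 86.05 × 265 / 400 = 1037.0 mm².

A_s ≈ 1040 mm²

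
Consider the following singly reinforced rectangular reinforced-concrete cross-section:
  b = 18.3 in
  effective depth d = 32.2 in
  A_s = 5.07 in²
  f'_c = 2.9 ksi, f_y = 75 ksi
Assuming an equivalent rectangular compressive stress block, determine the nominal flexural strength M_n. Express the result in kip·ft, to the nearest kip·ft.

M_n ≈ 887 kip·ft

T = A_s f_y = 5.07 × 75 = 380.25 kips.
a = T/(0.85 f'_c b) = 380.25/(0.85 × 2.9 × 18.3) = 8.429 in.
M_n = T(d − a/2) = 380.25 × (32.2 − 4.2145) = 10641.5 kip·in = 10641.5/12 = 886.79 kip·ft.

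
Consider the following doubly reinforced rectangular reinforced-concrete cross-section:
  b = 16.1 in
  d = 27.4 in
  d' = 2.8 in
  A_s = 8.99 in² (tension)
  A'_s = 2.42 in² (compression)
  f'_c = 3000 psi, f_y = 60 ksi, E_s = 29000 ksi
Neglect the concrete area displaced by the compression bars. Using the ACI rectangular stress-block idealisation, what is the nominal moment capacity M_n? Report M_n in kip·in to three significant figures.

M_n ≈ 12500 kip·in

Assume both steels yield.
a = (A_s − A'_s) f_y/(0.85 f'_c b) = (8.99 − 2.42) × 60/(0.85 × 3 × 16.1) = 9.602 in.
c = a/β₁ = 9.602/0.85 = 11.296 in; ε'_s = 0.003(c − d')/c = 0.0023 ≥ ε_y = 0.0021, so the compression steel yields.
M_n = (A_s − A'_s) f_y (d − a/2) + A'_s f_y (d − d') = 394.2 × (27.4 − 4.801) + 145.2 × (27.4 − 2.8) = 8908.5 + 3571.9 = 12480.4 kip·in.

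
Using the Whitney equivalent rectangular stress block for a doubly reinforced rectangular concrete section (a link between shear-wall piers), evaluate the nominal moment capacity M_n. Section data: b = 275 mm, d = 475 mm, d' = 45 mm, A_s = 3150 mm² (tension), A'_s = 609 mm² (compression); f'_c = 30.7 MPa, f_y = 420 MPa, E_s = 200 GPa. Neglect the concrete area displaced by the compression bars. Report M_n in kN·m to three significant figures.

Assume both tension and compression steel yield.
Net tension couple steel: A_s − A'_s = 2541 mm².
a = (A_s − A'_s) f_y / (0.85 f'_c b) = 1067220/(0.85 × 30.7 × 275) = 148.72 mm.
c = a/β₁ = 148.72/0.831 = 178.97 mm; ε'_s = 0.003(c − d')/c = 0.0022 ≥ f_y/E_s = 0.0021, so compression steel does yield.
M_n = (A_s − A'_s) f_y (d − a/2) + A'_s f_y (d − d') = [1067220 × (475 − 74.36) + 255780 × (475 − 45)] × 10⁻⁶ = 427.57 + 109.99 = 537.56 kN·m.

M_n ≈ 538 kN·m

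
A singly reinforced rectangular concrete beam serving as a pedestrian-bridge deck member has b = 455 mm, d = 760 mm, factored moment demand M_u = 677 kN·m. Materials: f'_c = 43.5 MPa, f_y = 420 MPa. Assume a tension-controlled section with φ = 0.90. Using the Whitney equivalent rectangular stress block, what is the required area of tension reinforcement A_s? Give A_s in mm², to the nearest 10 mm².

M_n = M_u/φ = 677/0.90 = 752.222 kN·m.
With M_n = 0.85 f'_c a b (d − a/2), solve the quadratic for a:
a = d − √(d² − 2M_n/(0.85 f'_c b)) = 760 − √(760² − 2 × 752.222×10⁶/(0.85 × 43.5 × 455)) = 61.30 mm.
A_s = 0.85 f'_c a b / f_y = 0.85 × 43.5 × 61.30 × 455 / 420 = 2455.4 mm².

A_s ≈ 2460 mm²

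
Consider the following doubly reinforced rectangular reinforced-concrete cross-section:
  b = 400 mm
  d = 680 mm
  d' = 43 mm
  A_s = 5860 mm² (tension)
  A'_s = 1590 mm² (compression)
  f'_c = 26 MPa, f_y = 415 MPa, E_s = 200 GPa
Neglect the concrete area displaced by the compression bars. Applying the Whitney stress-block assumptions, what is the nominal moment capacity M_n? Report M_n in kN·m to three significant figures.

M_n ≈ 1450 kN·m

Assume both tension and compression steel yield.
Net tension couple steel: A_s − A'_s = 4270 mm².
a = (A_s − A'_s) f_y / (0.85 f'_c b) = 1772050/(0.85 × 26 × 400) = 200.46 mm.
c = a/β₁ = 200.46/0.85 = 235.84 mm; ε'_s = 0.003(c − d')/c = 0.0025 ≥ f_y/E_s = 0.0021, so compression steel does yield.
M_n = (A_s − A'_s) f_y (d − a/2) + A'_s f_y (d − d') = [1772050 × (680 − 100.23) + 659850 × (680 − 43)] × 10⁻⁶ = 1027.38 + 420.32 = 1447.70 kN·m.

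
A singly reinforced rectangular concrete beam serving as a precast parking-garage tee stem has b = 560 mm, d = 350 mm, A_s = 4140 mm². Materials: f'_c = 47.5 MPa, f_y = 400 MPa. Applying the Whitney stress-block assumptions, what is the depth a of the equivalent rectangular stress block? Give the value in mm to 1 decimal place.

a ≈ 73.2 mm

T = A_s f_y = 4140 × 400 = 1656000 N = 1656 kN.
Setting C = 0.85 f'_c a b equal to T: a = 1656000/(0.85 × 47.5 × 560) = 73.2 mm.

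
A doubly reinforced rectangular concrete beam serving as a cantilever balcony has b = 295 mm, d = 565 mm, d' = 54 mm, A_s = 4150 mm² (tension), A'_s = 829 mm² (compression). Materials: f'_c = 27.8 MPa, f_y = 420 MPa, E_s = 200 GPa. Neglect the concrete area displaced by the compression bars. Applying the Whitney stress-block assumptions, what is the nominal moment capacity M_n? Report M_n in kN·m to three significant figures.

Assume both tension and compression steel yield.
Net tension couple steel: A_s − A'_s = 3321 mm².
a = (A_s − A'_s) f_y / (0.85 f'_c b) = 1394820/(0.85 × 27.8 × 295) = 200.09 mm.
c = a/β₁ = 200.09/0.85 = 235.40 mm; ε'_s = 0.003(c − d')/c = 0.0023 ≥ f_y/E_s = 0.0021, so compression steel does yield.
M_n = (A_s − A'_s) f_y (d − a/2) + A'_s f_y (d − d') = [1394820 × (565 − 100.045) + 348180 × (565 − 54)] × 10⁻⁶ = 648.53 + 177.92 = 826.45 kN·m.

M_n ≈ 826 kN·m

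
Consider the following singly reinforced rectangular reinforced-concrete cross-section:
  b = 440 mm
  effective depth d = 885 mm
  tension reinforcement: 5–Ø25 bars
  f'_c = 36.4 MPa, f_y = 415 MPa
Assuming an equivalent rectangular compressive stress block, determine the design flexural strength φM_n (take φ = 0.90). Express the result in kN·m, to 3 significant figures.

φM_n ≈ 777 kN·m

A_s = 5 × 491 = 2455 mm².
T = A_s f_y = 2455 × 415 = 1018825 N = 1018.825 kN.
From C = T: a = T/(0.85 f'_c b) = 1018825/(0.85 × 36.4 × 440) = 74.84 mm.
M_n = T(d − a/2) = 1018.825 kN × (885 − 37.42) mm = 863.54 kN·m.
φM_n = 0.90 × 863.54 = 777.19 kN·m.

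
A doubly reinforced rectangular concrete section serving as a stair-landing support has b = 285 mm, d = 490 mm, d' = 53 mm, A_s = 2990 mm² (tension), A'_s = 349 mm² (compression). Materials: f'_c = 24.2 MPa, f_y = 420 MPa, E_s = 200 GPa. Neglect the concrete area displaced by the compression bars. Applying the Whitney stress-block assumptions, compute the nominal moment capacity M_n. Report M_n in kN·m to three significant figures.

M_n ≈ 503 kN·m

Assume both tension and compression steel yield.
Net tension couple steel: A_s − A'_s = 2641 mm².
a = (A_s − A'_s) f_y / (0.85 f'_c b) = 1109220/(0.85 × 24.2 × 285) = 189.21 mm.
c = a/β₁ = 189.21/0.85 = 222.60 mm; ε'_s = 0.003(c − d')/c = 0.0023 ≥ f_y/E_s = 0.0021, so compression steel does yield.
M_n = (A_s − A'_s) f_y (d − a/2) + A'_s f_y (d − d') = [1109220 × (490 − 94.605) + 146580 × (490 − 53)] × 10⁻⁶ = 438.58 + 64.06 = 502.64 kN·m.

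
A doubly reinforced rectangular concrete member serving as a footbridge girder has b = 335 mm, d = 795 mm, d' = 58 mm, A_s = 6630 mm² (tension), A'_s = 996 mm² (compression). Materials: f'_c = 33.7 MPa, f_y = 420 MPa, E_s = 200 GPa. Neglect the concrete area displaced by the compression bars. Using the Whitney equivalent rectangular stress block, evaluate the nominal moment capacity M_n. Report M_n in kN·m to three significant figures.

M_n ≈ 1900 kN·m

Assume both tension and compression steel yield.
Net tension couple steel: A_s − A'_s = 5634 mm².
a = (A_s − A'_s) f_y / (0.85 f'_c b) = 2366280/(0.85 × 33.7 × 335) = 246.59 mm.
c = a/β₁ = 246.59/0.809 = 304.81 mm; ε'_s = 0.003(c − d')/c = 0.0024 ≥ f_y/E_s = 0.0021, so compression steel does yield.
M_n = (A_s − A'_s) f_y (d − a/2) + A'_s f_y (d − d') = [2366280 × (795 − 123.295) + 418320 × (795 − 58)] × 10⁻⁶ = 1589.44 + 308.30 = 1897.74 kN·m.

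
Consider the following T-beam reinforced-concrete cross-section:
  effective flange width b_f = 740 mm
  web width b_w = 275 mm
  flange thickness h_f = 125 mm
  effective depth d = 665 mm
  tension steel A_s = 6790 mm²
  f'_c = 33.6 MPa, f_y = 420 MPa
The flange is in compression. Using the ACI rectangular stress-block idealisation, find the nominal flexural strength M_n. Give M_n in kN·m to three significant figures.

M_n ≈ 1700 kN·m

Tension: T = A_s f_y = 6790 × 420 = 2851800 N.
Try a within the flange: a = T/(0.85 f'_c b_f) = 2851800/(0.85 × 33.6 × 740) = 134.94 mm.
a = 134.94 > h_f = 125 mm: the block extends into the web. Split into flange-overhang and web parts.
C_f = 0.85 f'_c (b_f − b_w) h_f = 0.85 × 33.6 × (740 − 275) × 125 = 1660050 N.
Remaining web compression depth: a_w = (T − C_f)/(0.85 f'_c b_w) = (2851800 − 1660050)/(0.85 × 33.6 × 275) = 151.74 mm.
M_n = C_f(d − h_f/2) + (T − C_f)(d − a_w/2) = 1660050 × (665 − 62.5) + 1191750 × (665 − 75.87) = 1000.18 + 702.10 = 1702.28 × 10⁶ N·mm.
M_n = 1702.28 kN·m.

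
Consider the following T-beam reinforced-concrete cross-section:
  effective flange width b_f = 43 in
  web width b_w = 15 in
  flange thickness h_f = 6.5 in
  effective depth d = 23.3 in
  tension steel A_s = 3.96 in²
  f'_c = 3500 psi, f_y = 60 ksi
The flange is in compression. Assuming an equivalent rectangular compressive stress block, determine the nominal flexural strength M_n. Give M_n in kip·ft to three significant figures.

M_n ≈ 443 kip·ft

Tension: T = A_s f_y = 3.96 × 60 = 237.6 kips.
Try a within the flange: a = T/(0.85 f'_c b_f) = 237.6/(0.85 × 3.5 × 43) = 1.857 in.
Since a = 1.857 ≤ h_f = 6.5 in, the stress block lies entirely in the flange; analyse as a rectangular beam of width b_f.
M_n = T(d − a/2) = 237.6 × (23.3 − 0.9285) = 5315.5 kip·in.
M_n = 5315.5/12 = 442.96 kip·ft.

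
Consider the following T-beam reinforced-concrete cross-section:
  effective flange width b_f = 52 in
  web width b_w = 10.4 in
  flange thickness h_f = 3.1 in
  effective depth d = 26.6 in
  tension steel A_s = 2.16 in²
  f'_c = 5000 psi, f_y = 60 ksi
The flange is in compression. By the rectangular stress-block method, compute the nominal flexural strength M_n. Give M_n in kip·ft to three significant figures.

Tension: T = A_s f_y = 2.16 × 60 = 129.6 kips.
Try a within the flange: a = T/(0.85 f'_c b_f) = 129.6/(0.85 × 5 × 52) = 0.586 in.
Since a = 0.586 ≤ h_f = 3.1 in, the stress block lies entirely in the flange; analyse as a rectangular beam of width b_f.
M_n = T(d − a/2) = 129.6 × (26.6 − 0.293) = 3409.4 kip·in.
M_n = 3409.4/12 = 284.12 kip·ft.

M_n ≈ 284 kip·ft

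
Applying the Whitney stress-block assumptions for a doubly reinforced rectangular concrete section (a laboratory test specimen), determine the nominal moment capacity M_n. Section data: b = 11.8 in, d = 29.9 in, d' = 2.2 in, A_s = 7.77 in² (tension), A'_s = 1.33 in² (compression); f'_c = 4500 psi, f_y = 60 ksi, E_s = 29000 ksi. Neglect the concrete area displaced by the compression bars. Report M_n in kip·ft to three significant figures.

Assume both steels yield.
a = (A_s − A'_s) f_y/(0.85 f'_c b) = (7.77 − 1.33) × 60/(0.85 × 4.5 × 11.8) = 8.561 in.
c = a/β₁ = 8.561/0.825 = 10.377 in; ε'_s = 0.003(c − d')/c = 0.0024 ≥ ε_y = 0.0021, so the compression steel yields.
M_n = (A_s − A'_s) f_y (d − a/2) + A'_s f_y (d − d') = 386.4 × (29.9 − 4.2805) + 79.8 × (29.9 − 2.2) = 9899.4 + 2210.5 = 12109.9 kip·in = 12109.9/12 = 1009.16 kip·ft.

M_n ≈ 1010 kip·ft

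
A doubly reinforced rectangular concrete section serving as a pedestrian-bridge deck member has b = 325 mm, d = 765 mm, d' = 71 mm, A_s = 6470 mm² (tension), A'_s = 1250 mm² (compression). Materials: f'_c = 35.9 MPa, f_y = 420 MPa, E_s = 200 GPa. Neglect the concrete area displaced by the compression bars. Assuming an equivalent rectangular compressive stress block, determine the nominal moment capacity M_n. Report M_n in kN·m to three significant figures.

Assume both tension and compression steel yield.
Net tension couple steel: A_s − A'_s = 5220 mm².
a = (A_s − A'_s) f_y / (0.85 f'_c b) = 2192400/(0.85 × 35.9 × 325) = 221.07 mm.
c = a/β₁ = 221.07/0.794 = 278.43 mm; ε'_s = 0.003(c − d')/c = 0.0022 ≥ f_y/E_s = 0.0021, so compression steel does yield.
M_n = (A_s − A'_s) f_y (d − a/2) + A'_s f_y (d − d') = [2192400 × (765 − 110.535) + 525000 × (765 − 71)] × 10⁻⁶ = 1434.85 + 364.35 = 1799.20 kN·m.

M_n ≈ 1800 kN·m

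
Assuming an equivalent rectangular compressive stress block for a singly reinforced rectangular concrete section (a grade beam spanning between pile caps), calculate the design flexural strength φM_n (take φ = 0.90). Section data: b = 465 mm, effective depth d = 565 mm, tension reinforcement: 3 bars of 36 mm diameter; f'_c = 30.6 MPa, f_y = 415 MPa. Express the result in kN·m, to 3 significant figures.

A_s = 3 × 1018 = 3054 mm².
T = A_s f_y = 3054 × 415 = 1267410 N = 1267.41 kN.
From C = T: a = T/(0.85 f'_c b) = 1267410/(0.85 × 30.6 × 465) = 104.79 mm.
M_n = T(d − a/2) = 1267.41 kN × (565 − 52.395) mm = 649.68 kN·m.
φM_n = 0.90 × 649.68 = 584.71 kN·m.

φM_n ≈ 585 kN·m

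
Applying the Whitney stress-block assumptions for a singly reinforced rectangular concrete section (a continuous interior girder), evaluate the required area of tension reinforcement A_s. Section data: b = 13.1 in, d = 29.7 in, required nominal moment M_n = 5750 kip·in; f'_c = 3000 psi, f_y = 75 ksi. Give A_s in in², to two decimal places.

A_s ≈ 2.90 in²

From M_n = 0.85 f'_c a b (d − a/2):
a = d − √(d² − 2M_n/(0.85 f'_c b)) = 29.7 − √(29.7² − 2 × 5750/(0.85 × 3 × 13.1)) = 6.509 in.
A_s = 0.85 f'_c a b / f_y = 0.85 × 3 × 6.509 × 13.1 / 75 = 2.899 in².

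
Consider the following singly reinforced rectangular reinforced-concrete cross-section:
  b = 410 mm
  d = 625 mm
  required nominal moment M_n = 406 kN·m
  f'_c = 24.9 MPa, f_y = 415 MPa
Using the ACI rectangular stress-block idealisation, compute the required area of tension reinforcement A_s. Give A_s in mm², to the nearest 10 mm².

A_s ≈ 1670 mm²

With M_n = 0.85 f'_c a b (d − a/2), solve the quadratic for a:
a = d − √(d² − 2M_n/(0.85 f'_c b)) = 625 − √(625² − 2 × 406×10⁶/(0.85 × 24.9 × 410)) = 79.98 mm.
A_s = 0.85 f'_c a b / f_y = 0.85 × 24.9 × 79.98 × 410 / 415 = 1672.4 mm².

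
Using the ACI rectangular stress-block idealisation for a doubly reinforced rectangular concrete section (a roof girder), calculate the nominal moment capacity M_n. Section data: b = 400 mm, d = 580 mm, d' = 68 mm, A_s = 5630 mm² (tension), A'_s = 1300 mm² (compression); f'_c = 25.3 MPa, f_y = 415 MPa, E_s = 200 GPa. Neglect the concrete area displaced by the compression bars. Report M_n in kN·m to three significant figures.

M_n ≈ 1130 kN·m

Assume both tension and compression steel yield.
Net tension couple steel: A_s − A'_s = 4330 mm².
a = (A_s − A'_s) f_y / (0.85 f'_c b) = 1796950/(0.85 × 25.3 × 400) = 208.90 mm.
c = a/β₁ = 208.90/0.85 = 245.76 mm; ε'_s = 0.003(c − d')/c = 0.0022 ≥ f_y/E_s = 0.0021, so compression steel does yield.
M_n = (A_s − A'_s) f_y (d − a/2) + A'_s f_y (d − d') = [1796950 × (580 − 104.45) + 539500 × (580 − 68)] × 10⁻⁶ = 854.54 + 276.22 = 1130.76 kN·m.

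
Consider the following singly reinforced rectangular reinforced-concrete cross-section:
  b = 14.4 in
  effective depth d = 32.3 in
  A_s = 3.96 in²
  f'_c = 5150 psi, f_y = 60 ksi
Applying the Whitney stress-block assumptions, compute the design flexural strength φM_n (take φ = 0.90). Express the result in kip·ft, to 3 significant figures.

T = A_s f_y = 3.96 × 60 = 237.6 kips.
a = T/(0.85 f'_c b) = 237.6/(0.85 × 5.15 × 14.4) = 3.769 in.
M_n = T(d − a/2) = 237.6 × (32.3 − 1.8845) = 7226.7 kip·in = 7226.7/12 = 602.23 kip·ft.
φM_n = 0.90 × 602.23 = 542.01 kip·ft.

φM_n ≈ 542 kip·ft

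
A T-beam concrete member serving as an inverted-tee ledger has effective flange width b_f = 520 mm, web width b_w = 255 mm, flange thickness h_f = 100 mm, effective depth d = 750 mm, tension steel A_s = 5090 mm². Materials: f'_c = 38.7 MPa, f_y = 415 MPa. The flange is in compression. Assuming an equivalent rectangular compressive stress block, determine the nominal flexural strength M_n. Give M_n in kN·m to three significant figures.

M_n ≈ 1450 kN·m

Tension: T = A_s f_y = 5090 × 415 = 2112350 N.
Try a within the flange: a = T/(0.85 f'_c b_f) = 2112350/(0.85 × 38.7 × 520) = 123.49 mm.
a = 123.49 > h_f = 100 mm: the block extends into the web. Split into flange-overhang and web parts.
C_f = 0.85 f'_c (b_f − b_w) h_f = 0.85 × 38.7 × (520 − 255) × 100 = 871718 N.
Remaining web compression depth: a_w = (T − C_f)/(0.85 f'_c b_w) = (2112350 − 871718)/(0.85 × 38.7 × 255) = 147.90 mm.
M_n = C_f(d − h_f/2) + (T − C_f)(d − a_w/2) = 871718 × (750 − 50) + 1240632 × (750 − 73.95) = 610.20 + 838.73 = 1448.93 × 10⁶ N·mm.
M_n = 1448.93 kN·m.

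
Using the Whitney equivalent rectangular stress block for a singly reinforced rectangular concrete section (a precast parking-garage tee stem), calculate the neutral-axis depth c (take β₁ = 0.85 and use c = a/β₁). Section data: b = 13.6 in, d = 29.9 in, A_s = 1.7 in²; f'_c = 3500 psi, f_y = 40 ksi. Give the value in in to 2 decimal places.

T = A_s f_y = 1.7 × 40 = 68 kips.
a = T/(0.85 f'_c b) = 68/(0.85 × 3.5 × 13.6) = 1.6807 in.
With β₁ = 0.85, c = a/β₁ = 1.6807/0.85 = 1.98 in.

c ≈ 1.98 in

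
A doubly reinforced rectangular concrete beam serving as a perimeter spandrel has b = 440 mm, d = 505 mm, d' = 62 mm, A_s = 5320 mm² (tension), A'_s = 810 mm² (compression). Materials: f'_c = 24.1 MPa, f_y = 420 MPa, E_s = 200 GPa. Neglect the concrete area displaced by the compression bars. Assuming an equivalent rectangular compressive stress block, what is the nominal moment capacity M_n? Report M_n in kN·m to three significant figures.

Assume both tension and compression steel yield.
Net tension couple steel: A_s − A'_s = 4510 mm².
a = (A_s − A'_s) f_y / (0.85 f'_c b) = 1894200/(0.85 × 24.1 × 440) = 210.15 mm.
c = a/β₁ = 210.15/0.85 = 247.24 mm; ε'_s = 0.003(c − d')/c = 0.0022 ≥ f_y/E_s = 0.0021, so compression steel does yield.
M_n = (A_s − A'_s) f_y (d − a/2) + A'_s f_y (d − d') = [1894200 × (505 − 105.075) + 340200 × (505 − 62)] × 10⁻⁶ = 757.54 + 150.71 = 908.25 kN·m.

M_n ≈ 908 kN·m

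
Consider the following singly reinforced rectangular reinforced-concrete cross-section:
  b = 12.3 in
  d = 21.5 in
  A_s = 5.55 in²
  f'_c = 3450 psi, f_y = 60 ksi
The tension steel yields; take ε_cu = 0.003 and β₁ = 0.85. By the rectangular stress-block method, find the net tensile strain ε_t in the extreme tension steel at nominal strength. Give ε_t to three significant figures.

a = A_s f_y/(0.85 f'_c b) = 9.232 in.
β₁ = 0.85, so c = a/β₁ = 9.232/0.85 = 10.861 in.
From the linear strain diagram with ε_cu = 0.003: ε_t = 0.003 (d − c)/c = 0.003 × (21.5 − 10.861)/10.861 = 0.00294.
ε_t < 0.004 — the section is over-reinforced for flexure under ACI limits.

ε_t ≈ 0.00294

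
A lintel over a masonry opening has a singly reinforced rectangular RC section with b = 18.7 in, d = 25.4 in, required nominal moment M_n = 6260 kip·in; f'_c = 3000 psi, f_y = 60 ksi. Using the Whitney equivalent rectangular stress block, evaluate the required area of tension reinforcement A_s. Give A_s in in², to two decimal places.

From M_n = 0.85 f'_c a b (d − a/2):
a = d − √(d² − 2M_n/(0.85 f'_c b)) = 25.4 − √(25.4² − 2 × 6260/(0.85 × 3 × 18.7)) = 5.840 in.
A_s = 0.85 f'_c a b / f_y = 0.85 × 3 × 5.840 × 18.7 / 60 = 4.641 in².

A_s ≈ 4.64 in²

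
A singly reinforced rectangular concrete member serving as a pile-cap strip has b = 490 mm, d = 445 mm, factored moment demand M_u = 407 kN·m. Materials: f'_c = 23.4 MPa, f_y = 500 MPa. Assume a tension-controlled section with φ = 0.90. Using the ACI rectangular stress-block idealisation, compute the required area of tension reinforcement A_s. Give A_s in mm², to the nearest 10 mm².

A_s ≈ 2350 mm²

M_n = M_u/φ = 407/0.90 = 452.222 kN·m.
With M_n = 0.85 f'_c a b (d − a/2), solve the quadratic for a:
a = d − √(d² − 2M_n/(0.85 f'_c b)) = 445 − √(445² − 2 × 452.222×10⁶/(0.85 × 23.4 × 490)) = 120.62 mm.
A_s = 0.85 f'_c a b / f_y = 0.85 × 23.4 × 120.62 × 490 / 500 = 2351.1 mm².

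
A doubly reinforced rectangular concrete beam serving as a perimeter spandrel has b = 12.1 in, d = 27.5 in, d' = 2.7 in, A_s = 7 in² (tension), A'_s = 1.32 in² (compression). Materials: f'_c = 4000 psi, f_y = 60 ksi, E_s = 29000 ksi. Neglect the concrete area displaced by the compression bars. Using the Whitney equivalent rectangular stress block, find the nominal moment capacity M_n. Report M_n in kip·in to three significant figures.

Assume both steels yield.
a = (A_s − A'_s) f_y/(0.85 f'_c b) = (7 − 1.32) × 60/(0.85 × 4 × 12.1) = 8.284 in.
c = a/β₁ = 8.284/0.85 = 9.746 in; ε'_s = 0.003(c − d')/c = 0.0022 ≥ ε_y = 0.0021, so the compression steel yields.
M_n = (A_s − A'_s) f_y (d − a/2) + A'_s f_y (d − d') = 340.8 × (27.5 − 4.142) + 79.2 × (27.5 − 2.7) = 7960.4 + 1964.2 = 9924.6 kip·in.

M_n ≈ 9920 kip·in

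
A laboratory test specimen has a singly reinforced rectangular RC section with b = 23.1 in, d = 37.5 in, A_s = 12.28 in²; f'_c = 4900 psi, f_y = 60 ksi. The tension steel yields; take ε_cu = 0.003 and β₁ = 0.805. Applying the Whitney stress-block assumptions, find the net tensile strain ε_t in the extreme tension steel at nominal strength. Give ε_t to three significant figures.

a = A_s f_y/(0.85 f'_c b) = 7.658 in.
β₁ = 0.805, so c = a/β₁ = 7.658/0.805 = 9.513 in.
From the linear strain diagram with ε_cu = 0.003: ε_t = 0.003 (d − c)/c = 0.003 × (37.5 − 9.513)/9.513 = 0.00883.
Since ε_t ≥ 0.005, the section is tension-controlled.

ε_t ≈ 0.00883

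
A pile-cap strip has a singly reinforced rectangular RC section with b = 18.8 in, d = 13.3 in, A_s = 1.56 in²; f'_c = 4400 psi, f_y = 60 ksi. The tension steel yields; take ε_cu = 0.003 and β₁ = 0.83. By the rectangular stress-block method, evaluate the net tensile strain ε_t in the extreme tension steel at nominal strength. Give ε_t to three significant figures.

a = A_s f_y/(0.85 f'_c b) = 1.331 in.
β₁ = 0.83, so c = a/β₁ = 1.331/0.83 = 1.604 in.
From the linear strain diagram with ε_cu = 0.003: ε_t = 0.003 (d − c)/c = 0.003 × (13.3 − 1.604)/1.604 = 0.0219.
Since ε_t ≥ 0.005, the section is tension-controlled.

ε_t ≈ 0.0219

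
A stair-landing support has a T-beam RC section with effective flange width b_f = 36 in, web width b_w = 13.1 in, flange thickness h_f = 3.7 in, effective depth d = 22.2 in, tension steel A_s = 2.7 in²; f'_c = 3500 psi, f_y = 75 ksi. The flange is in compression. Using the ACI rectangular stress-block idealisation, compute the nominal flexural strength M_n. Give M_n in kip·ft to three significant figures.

M_n ≈ 359 kip·ft

Tension: T = A_s f_y = 2.7 × 75 = 202.5 kips.
Try a within the flange: a = T/(0.85 f'_c b_f) = 202.5/(0.85 × 3.5 × 36) = 1.891 in.
Since a = 1.891 ≤ h_f = 3.7 in, the stress block lies entirely in the flange; analyse as a rectangular beam of width b_f.
M_n = T(d − a/2) = 202.5 × (22.2 − 0.9455) = 4304.0 kip·in.
M_n = 4304.0/12 = 358.67 kip·ft.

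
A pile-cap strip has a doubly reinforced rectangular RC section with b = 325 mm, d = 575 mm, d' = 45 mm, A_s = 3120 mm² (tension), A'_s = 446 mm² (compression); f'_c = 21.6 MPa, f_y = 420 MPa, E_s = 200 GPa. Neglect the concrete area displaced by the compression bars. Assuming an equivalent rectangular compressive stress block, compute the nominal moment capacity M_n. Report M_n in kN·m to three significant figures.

M_n ≈ 639 kN·m

Assume both tension and compression steel yield.
Net tension couple steel: A_s − A'_s = 2674 mm².
a = (A_s − A'_s) f_y / (0.85 f'_c b) = 1123080/(0.85 × 21.6 × 325) = 188.22 mm.
c = a/β₁ = 188.22/0.85 = 221.44 mm; ε'_s = 0.003(c − d')/c = 0.0024 ≥ f_y/E_s = 0.0021, so compression steel does yield.
M_n = (A_s − A'_s) f_y (d − a/2) + A'_s f_y (d − d') = [1123080 × (575 − 94.11) + 187320 × (575 − 45)] × 10⁻⁶ = 540.08 + 99.28 = 639.36 kN·m.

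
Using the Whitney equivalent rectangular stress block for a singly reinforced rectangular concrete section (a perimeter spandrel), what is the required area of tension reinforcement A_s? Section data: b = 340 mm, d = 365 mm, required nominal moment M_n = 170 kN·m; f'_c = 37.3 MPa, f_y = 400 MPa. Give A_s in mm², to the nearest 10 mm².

A_s ≈ 1240 mm²

With M_n = 0.85 f'_c a b (d − a/2), solve the quadratic for a:
a = d − √(d² − 2M_n/(0.85 f'_c b)) = 365 − √(365² − 2 × 170×10⁶/(0.85 × 37.3 × 340)) = 46.12 mm.
A_s = 0.85 f'_c a b / f_y = 0.85 × 37.3 × 46.12 × 340 / 400 = 1242.9 mm².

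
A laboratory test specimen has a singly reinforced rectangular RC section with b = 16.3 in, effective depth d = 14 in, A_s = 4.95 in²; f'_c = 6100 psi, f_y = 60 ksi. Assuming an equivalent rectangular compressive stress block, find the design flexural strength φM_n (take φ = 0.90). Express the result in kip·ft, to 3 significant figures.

φM_n ≈ 273 kip·ft

T = A_s f_y = 4.95 × 60 = 297 kips.
a = T/(0.85 f'_c b) = 297/(0.85 × 6.1 × 16.3) = 3.514 in.
M_n = T(d − a/2) = 297 × (14 − 1.757) = 3636.2 kip·in = 3636.2/12 = 303.02 kip·ft.
φM_n = 0.90 × 303.02 = 272.72 kip·ft.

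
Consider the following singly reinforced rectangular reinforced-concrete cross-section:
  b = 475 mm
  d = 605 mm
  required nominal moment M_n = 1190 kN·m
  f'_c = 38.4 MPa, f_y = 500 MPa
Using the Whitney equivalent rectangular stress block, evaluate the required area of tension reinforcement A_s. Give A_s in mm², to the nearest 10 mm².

A_s ≈ 4470 mm²

With M_n = 0.85 f'_c a b (d − a/2), solve the quadratic for a:
a = d − √(d² − 2M_n/(0.85 f'_c b)) = 605 − √(605² − 2 × 1190×10⁶/(0.85 × 38.4 × 475)) = 144.01 mm.
A_s = 0.85 f'_c a b / f_y = 0.85 × 38.4 × 144.01 × 475 / 500 = 4465.5 mm².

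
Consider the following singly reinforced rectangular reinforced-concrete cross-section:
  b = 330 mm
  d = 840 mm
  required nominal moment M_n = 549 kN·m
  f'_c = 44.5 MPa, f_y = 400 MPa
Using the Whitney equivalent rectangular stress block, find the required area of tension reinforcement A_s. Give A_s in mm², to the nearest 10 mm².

With M_n = 0.85 f'_c a b (d − a/2), solve the quadratic for a:
a = d − √(d² − 2M_n/(0.85 f'_c b)) = 840 − √(840² − 2 × 549×10⁶/(0.85 × 44.5 × 330)) = 54.10 mm.
A_s = 0.85 f'_c a b / f_y = 0.85 × 44.5 × 54.10 × 330 / 400 = 1688.2 mm².

A_s ≈ 1690 mm²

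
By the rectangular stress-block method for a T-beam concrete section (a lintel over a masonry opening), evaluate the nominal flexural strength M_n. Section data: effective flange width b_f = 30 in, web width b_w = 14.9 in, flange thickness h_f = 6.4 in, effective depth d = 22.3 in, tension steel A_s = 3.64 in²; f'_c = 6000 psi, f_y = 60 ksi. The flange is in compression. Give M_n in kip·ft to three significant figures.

Tension: T = A_s f_y = 3.64 × 60 = 218.4 kips.
Try a within the flange: a = T/(0.85 f'_c b_f) = 218.4/(0.85 × 6 × 30) = 1.427 in.
Since a = 1.427 ≤ h_f = 6.4 in, the stress block lies entirely in the flange; analyse as a rectangular beam of width b_f.
M_n = T(d − a/2) = 218.4 × (22.3 − 0.7135) = 4714.5 kip·in.
M_n = 4714.5/12 = 392.88 kip·ft.

M_n ≈ 393 kip·ft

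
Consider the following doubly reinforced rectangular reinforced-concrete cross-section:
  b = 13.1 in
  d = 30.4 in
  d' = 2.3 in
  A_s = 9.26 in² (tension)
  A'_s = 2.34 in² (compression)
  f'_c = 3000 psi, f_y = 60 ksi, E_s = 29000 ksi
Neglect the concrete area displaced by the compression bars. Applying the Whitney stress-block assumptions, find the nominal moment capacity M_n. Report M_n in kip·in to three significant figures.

M_n ≈ 14000 kip·in

Assume both steels yield.
a = (A_s − A'_s) f_y/(0.85 f'_c b) = (9.26 − 2.34) × 60/(0.85 × 3 × 13.1) = 12.429 in.
c = a/β₁ = 12.429/0.85 = 14.622 in; ε'_s = 0.003(c − d')/c = 0.0025 ≥ ε_y = 0.0021, so the compression steel yields.
M_n = (A_s − A'_s) f_y (d − a/2) + A'_s f_y (d − d') = 415.2 × (30.4 − 6.2145) + 140.4 × (30.4 − 2.3) = 10041.8 + 3945.2 = 13987.0 kip·in.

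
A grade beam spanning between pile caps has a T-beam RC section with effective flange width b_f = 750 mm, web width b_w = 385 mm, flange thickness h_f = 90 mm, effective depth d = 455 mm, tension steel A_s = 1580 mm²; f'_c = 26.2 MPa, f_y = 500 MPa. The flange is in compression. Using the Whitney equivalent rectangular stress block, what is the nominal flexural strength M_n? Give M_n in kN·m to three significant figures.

Tension: T = A_s f_y = 1580 × 500 = 790000 N.
Try a within the flange: a = T/(0.85 f'_c b_f) = 790000/(0.85 × 26.2 × 750) = 47.30 mm.
Since a = 47.30 ≤ h_f = 90 mm, the stress block lies entirely in the flange; analyse as a rectangular beam of width b_f.
M_n = T(d − a/2) = 790000 × (455 − 23.65) = 340.77 × 10⁶ N·mm.
M_n = 340.77 kN·m.

M_n ≈ 341 kN·m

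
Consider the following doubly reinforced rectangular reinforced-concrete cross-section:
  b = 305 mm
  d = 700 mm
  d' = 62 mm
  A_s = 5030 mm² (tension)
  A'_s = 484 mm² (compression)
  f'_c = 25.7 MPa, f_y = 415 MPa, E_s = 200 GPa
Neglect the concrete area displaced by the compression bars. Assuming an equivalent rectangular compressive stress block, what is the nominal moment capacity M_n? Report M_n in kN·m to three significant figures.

M_n ≈ 1180 kN·m

Assume both tension and compression steel yield.
Net tension couple steel: A_s − A'_s = 4546 mm².
a = (A_s − A'_s) f_y / (0.85 f'_c b) = 1886590/(0.85 × 25.7 × 305) = 283.16 mm.
c = a/β₁ = 283.16/0.85 = 333.13 mm; ε'_s = 0.003(c − d')/c = 0.0024 ≥ f_y/E_s = 0.0021, so compression steel does yield.
M_n = (A_s − A'_s) f_y (d − a/2) + A'_s f_y (d − d') = [1886590 × (700 − 141.58) + 200860 × (700 − 62)] × 10⁻⁶ = 1053.51 + 128.15 = 1181.66 kN·m.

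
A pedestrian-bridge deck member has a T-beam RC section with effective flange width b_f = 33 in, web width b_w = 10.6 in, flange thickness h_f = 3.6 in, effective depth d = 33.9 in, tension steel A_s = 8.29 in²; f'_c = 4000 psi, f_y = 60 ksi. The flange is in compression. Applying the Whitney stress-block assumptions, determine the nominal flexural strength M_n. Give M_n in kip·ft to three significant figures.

M_n ≈ 1310 kip·ft

Tension: T = A_s f_y = 8.29 × 60 = 497.4 kips.
Try a within the flange: a = T/(0.85 f'_c b_f) = 497.4/(0.85 × 4 × 33) = 4.433 in.
a = 4.433 > h_f = 3.6 in: the block extends into the web. Split into flange-overhang and web parts.
C_f = 0.85 f'_c (b_f − b_w) h_f = 0.85 × 4 × (33 − 10.6) × 3.6 = 274.2 kips.
Remaining web compression depth: a_w = (T − C_f)/(0.85 f'_c b_w) = (497.4 − 274.2)/(0.85 × 4 × 10.6) = 6.193 in.
M_n = C_f(d − h_f/2) + (T − C_f)(d − a_w/2) = 274.2 × (33.9 − 1.8) + 223.2 × (33.9 − 3.0965) = 8801.8 + 6875.3 = 15677.1 kip·in.
M_n = 15677.1/12 = 1306.43 kip·ft.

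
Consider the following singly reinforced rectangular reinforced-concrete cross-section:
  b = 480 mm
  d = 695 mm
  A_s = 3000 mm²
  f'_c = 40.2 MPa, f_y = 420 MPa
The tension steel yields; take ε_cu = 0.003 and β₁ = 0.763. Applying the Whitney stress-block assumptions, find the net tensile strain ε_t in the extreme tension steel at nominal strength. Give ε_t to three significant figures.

ε_t ≈ 0.0177

a = A_s f_y/(0.85 f'_c b) = 76.82 mm.
β₁ = 0.763, so c = a/β₁ = 76.82/0.763 = 100.68 mm.
From the linear strain diagram with ε_cu = 0.003: ε_t = 0.003 (d − c)/c = 0.003 × (695 − 100.68)/100.68 = 0.0177.
Since ε_t ≥ 0.005, the section is tension-controlled.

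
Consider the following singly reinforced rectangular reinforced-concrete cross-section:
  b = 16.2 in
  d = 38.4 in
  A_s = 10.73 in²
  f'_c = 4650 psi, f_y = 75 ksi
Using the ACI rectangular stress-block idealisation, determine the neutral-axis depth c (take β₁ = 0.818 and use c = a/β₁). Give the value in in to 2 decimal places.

c ≈ 15.36 in

T = A_s f_y = 10.73 × 75 = 804.75 kips.
a = T/(0.85 f'_c b) = 804.75/(0.85 × 4.65 × 16.2) = 12.5682 in.
With β₁ = 0.818, c = a/β₁ = 12.5682/0.818 = 15.36 in.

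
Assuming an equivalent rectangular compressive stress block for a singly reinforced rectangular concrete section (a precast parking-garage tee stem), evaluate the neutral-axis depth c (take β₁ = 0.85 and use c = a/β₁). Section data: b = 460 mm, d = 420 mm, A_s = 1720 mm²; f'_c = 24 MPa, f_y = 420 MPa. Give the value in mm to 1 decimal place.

c ≈ 90.6 mm

T = A_s f_y = 1720 × 420 = 722400 N = 722.4 kN.
Setting C = 0.85 f'_c a b equal to T: a = 722400/(0.85 × 24 × 460) = 76.982 mm.
With β₁ = 0.85, c = a/β₁ = 76.982/0.85 = 90.6 mm.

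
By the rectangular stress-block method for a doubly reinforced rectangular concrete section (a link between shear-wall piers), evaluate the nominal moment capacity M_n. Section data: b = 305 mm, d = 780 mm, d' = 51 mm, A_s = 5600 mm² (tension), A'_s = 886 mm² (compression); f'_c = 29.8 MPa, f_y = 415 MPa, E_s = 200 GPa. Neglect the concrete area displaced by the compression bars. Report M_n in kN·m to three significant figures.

M_n ≈ 1550 kN·m

Assume both tension and compression steel yield.
Net tension couple steel: A_s − A'_s = 4714 mm².
a = (A_s − A'_s) f_y / (0.85 f'_c b) = 1956310/(0.85 × 29.8 × 305) = 253.22 mm.
c = a/β₁ = 253.22/0.837 = 302.53 mm; ε'_s = 0.003(c − d')/c = 0.0025 ≥ f_y/E_s = 0.0021, so compression steel does yield.
M_n = (A_s − A'_s) f_y (d − a/2) + A'_s f_y (d − d') = [1956310 × (780 − 126.61) + 367690 × (780 − 51)] × 10⁻⁶ = 1278.23 + 268.05 = 1546.28 kN·m.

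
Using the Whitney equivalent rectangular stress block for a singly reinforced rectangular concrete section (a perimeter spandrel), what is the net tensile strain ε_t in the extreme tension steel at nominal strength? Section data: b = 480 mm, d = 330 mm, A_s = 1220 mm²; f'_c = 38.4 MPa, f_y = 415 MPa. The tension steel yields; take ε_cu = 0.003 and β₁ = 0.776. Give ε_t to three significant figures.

ε_t ≈ 0.0208

a = A_s f_y/(0.85 f'_c b) = 32.32 mm.
β₁ = 0.776, so c = a/β₁ = 32.32/0.776 = 41.65 mm.
From the linear strain diagram with ε_cu = 0.003: ε_t = 0.003 (d − c)/c = 0.003 × (330 − 41.65)/41.65 = 0.0208.
Since ε_t ≥ 0.005, the section is tension-controlled.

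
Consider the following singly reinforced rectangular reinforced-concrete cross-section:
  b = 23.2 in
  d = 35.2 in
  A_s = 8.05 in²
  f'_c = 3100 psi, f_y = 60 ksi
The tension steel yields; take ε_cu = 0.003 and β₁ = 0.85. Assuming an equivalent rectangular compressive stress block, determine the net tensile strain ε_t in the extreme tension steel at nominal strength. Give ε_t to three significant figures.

ε_t ≈ 0.00836

a = A_s f_y/(0.85 f'_c b) = 7.901 in.
β₁ = 0.85, so c = a/β₁ = 7.901/0.85 = 9.295 in.
From the linear strain diagram with ε_cu = 0.003: ε_t = 0.003 (d − c)/c = 0.003 × (35.2 − 9.295)/9.295 = 0.00836.
Since ε_t ≥ 0.005, the section is tension-controlled.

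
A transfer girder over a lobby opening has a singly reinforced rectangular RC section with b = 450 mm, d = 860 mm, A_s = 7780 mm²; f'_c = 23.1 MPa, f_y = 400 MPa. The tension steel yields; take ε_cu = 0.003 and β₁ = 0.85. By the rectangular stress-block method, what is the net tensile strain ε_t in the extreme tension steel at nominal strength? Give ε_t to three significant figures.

ε_t ≈ 0.00323

a = A_s f_y/(0.85 f'_c b) = 352.21 mm.
β₁ = 0.85, so c = a/β₁ = 352.21/0.85 = 414.36 mm.
From the linear strain diagram with ε_cu = 0.003: ε_t = 0.003 (d − c)/c = 0.003 × (860 − 414.36)/414.36 = 0.00323.
ε_t < 0.004 — the section is over-reinforced for flexure under ACI limits.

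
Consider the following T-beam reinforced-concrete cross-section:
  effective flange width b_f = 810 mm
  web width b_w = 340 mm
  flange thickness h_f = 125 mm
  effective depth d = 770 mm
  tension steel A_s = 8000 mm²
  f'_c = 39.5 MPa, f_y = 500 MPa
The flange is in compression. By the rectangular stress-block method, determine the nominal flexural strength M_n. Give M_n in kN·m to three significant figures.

M_n ≈ 2780 kN·m

Tension: T = A_s f_y = 8000 × 500 = 4000000 N.
Try a within the flange: a = T/(0.85 f'_c b_f) = 4000000/(0.85 × 39.5 × 810) = 147.08 mm.
a = 147.08 > h_f = 125 mm: the block extends into the web. Split into flange-overhang and web parts.
C_f = 0.85 f'_c (b_f − b_w) h_f = 0.85 × 39.5 × (810 − 340) × 125 = 1972531 N.
Remaining web compression depth: a_w = (T − C_f)/(0.85 f'_c b_w) = (4000000 − 1972531)/(0.85 × 39.5 × 340) = 177.61 mm.
M_n = C_f(d − h_f/2) + (T − C_f)(d − a_w/2) = 1972531 × (770 − 62.5) + 2027469 × (770 − 88.805) = 1395.57 + 1381.10 = 2776.67 × 10⁶ N·mm.
M_n = 2776.67 kN·m.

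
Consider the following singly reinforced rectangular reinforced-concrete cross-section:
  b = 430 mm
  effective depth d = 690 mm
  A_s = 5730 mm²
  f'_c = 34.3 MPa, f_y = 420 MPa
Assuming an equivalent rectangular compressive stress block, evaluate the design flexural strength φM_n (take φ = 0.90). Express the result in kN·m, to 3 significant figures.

φM_n ≈ 1290 kN·m

T = A_s f_y = 5730 × 420 = 2406600 N = 2406.6 kN.
From C = T: a = T/(0.85 f'_c b) = 2406600/(0.85 × 34.3 × 430) = 191.97 mm.
M_n = T(d − a/2) = 2406.6 kN × (690 − 95.985) mm = 1429.56 kN·m.
φM_n = 0.90 × 1429.56 = 1286.60 kN·m.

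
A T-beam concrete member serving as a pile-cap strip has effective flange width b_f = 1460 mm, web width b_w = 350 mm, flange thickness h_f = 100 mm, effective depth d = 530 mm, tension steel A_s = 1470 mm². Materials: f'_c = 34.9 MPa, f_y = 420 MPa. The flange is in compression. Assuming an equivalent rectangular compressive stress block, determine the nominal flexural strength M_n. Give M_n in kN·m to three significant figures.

M_n ≈ 323 kN·m

Tension: T = A_s f_y = 1470 × 420 = 617400 N.
Try a within the flange: a = T/(0.85 f'_c b_f) = 617400/(0.85 × 34.9 × 1460) = 14.26 mm.
Since a = 14.26 ≤ h_f = 100 mm, the stress block lies entirely in the flange; analyse as a rectangular beam of width b_f.
M_n = T(d − a/2) = 617400 × (530 − 7.13) = 322.82 × 10⁶ N·mm.
M_n = 322.82 kN·m.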